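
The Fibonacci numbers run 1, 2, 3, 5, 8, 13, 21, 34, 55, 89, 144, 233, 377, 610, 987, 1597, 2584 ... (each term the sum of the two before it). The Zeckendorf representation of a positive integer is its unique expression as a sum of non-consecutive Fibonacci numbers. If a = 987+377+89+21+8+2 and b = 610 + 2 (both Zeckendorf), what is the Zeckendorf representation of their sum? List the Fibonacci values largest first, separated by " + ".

1597 + 377 + 89 + 21 + 8 + 3 + 1

The two numbers are 1484 and 612, so their sum is 2096.
Repeatedly subtract the largest Fibonacci number that fits:
take 1597 (≤ 2096); 2096 − 1597 = 499
take 377 (≤ 499); 499 − 377 = 122
take 89 (≤ 122); 122 − 89 = 33
take 21 (≤ 33); 33 − 21 = 12
take 8 (≤ 12); 12 − 8 = 4
take 3 (≤ 4); 4 − 3 = 1
take 1 (≤ 1); 1 − 1 = 0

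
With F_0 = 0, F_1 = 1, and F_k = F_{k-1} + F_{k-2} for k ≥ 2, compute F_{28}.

Iterating the recurrence up to F_{20} = 6765 and F_{19} = 4181:
F_{21} = F_{20} + F_{19} = 6765 + 4181 = 10946
F_{22} = F_{21} + F_{20} = 10946 + 6765 = 17711
F_{23} = F_{22} + F_{21} = 17711 + 10946 = 28657
F_{24} = F_{23} + F_{22} = 28657 + 17711 = 46368
F_{25} = F_{24} + F_{23} = 46368 + 28657 = 75025
F_{26} = F_{25} + F_{24} = 75025 + 46368 = 121393
F_{27} = F_{26} + F_{25} = 121393 + 75025 = 196418
F_{28} = F_{27} + F_{26} = 196418 + 121393 = 317811

317811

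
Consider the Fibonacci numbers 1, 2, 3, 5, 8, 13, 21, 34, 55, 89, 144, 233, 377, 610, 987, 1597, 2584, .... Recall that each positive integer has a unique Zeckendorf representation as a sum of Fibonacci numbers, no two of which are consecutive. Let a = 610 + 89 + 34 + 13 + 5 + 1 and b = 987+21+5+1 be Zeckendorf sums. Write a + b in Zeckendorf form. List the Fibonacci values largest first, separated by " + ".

The two numbers are 752 and 1014, so their sum is 1766.
Greedily peel off the largest Fibonacci term at each step:
subtract 1597 from 1766: 169 remains
subtract 144 from 169: 25 remains
subtract 21 from 25: 4 remains
subtract 3 from 4: 1 remains
subtract 1 from 1: 0 remains

1597 + 144 + 21 + 3 + 1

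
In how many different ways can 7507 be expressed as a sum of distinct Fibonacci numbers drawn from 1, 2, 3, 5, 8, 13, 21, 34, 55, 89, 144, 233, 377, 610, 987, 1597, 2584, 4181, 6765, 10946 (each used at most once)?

42

7507 = 6765+610+89+34+8+1 = 6765+610+89+34+5+3+1 = 6765+610+89+21+13+8+1 = 6765+377+233+89+34+8+1 = … (38 more), for 42 in all.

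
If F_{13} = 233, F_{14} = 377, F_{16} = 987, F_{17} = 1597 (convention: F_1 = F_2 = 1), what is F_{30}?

By the addition formula F_{m+n} = F_m F_{n+1} + F_{m−1} F_n with m=14, n=16: F_{30} = 377·1597 + 233·987 = 602069 + 229971 = 832040.

832040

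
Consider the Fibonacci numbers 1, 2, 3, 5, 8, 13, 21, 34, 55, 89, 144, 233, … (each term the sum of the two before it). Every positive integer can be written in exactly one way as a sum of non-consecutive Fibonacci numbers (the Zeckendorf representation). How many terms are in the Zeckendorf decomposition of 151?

Greedy algorithm:
151 − 144 = 7
7 − 5 = 2
2 − 2 = 0
151 = 144 + 5 + 2, which has 3 terms.

3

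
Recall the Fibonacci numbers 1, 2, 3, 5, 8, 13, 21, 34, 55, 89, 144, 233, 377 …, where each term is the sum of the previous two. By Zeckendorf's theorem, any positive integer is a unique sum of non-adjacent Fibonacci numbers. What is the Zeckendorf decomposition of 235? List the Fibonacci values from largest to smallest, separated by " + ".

233 + 2

largest Fibonacci ≤ 235 is 233; 235 − 233 = 2
largest Fibonacci ≤ 2 is 2; 2 − 2 = 0
So 235 = 233 + 2, with no two terms consecutive in the sequence.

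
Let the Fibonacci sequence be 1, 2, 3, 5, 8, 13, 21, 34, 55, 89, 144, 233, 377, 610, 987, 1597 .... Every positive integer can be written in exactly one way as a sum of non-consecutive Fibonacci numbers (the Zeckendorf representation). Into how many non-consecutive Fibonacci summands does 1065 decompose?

4

987 ≤ 1065 < 1597, so take 987; remainder 78
55 ≤ 78 < 89, so take 55; remainder 23
21 ≤ 23 < 34, so take 21; remainder 2
2 ≤ 2 < 3, so take 2; remainder 0
1065 = 987 + 55 + 21 + 2, which has 4 terms.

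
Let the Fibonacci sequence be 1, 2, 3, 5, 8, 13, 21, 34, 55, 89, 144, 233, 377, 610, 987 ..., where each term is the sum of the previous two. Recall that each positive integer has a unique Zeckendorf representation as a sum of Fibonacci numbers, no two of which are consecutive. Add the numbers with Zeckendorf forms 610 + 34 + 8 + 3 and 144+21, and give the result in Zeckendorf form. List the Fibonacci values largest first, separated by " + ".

The two numbers are 655 and 165, so their sum is 820.
Repeatedly subtract the largest Fibonacci number that fits:
subtract 610 from 820: 210 remains
subtract 144 from 210: 66 remains
subtract 55 from 66: 11 remains
subtract 8 from 11: 3 remains
subtract 3 from 3: 0 remains

610 + 144 + 55 + 8 + 3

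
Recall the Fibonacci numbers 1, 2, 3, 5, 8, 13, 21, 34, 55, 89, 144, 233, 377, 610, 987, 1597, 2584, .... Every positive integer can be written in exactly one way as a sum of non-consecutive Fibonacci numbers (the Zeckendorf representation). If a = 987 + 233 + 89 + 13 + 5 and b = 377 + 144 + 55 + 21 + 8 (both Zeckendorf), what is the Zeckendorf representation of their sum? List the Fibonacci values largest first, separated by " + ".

1597 + 233 + 89 + 13

The two numbers are 1327 and 605, so their sum is 1932.
Greedy algorithm:
take 1597 (≤ 1932); 1932 − 1597 = 335
take 233 (≤ 335); 335 − 233 = 102
take 89 (≤ 102); 102 − 89 = 13
take 13 (≤ 13); 13 − 13 = 0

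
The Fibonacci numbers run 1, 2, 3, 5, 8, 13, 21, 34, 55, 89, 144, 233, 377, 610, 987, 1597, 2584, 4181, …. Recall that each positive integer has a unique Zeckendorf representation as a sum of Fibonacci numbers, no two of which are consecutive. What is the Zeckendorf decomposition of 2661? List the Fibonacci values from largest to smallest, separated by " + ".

largest Fibonacci ≤ 2661 is 2584; 2661 − 2584 = 77
largest Fibonacci ≤ 77 is 55; 77 − 55 = 22
largest Fibonacci ≤ 22 is 21; 22 − 21 = 1
largest Fibonacci ≤ 1 is 1; 1 − 1 = 0
So 2661 = 2584 + 55 + 21 + 1, with no two terms consecutive in the sequence.

2584 + 55 + 21 + 1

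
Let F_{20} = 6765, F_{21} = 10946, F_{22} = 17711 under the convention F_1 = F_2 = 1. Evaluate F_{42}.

267914296

By the addition formula F_{m+n} = F_m F_{n+1} + F_{m−1} F_n with m=22, n=20: F_{42} = 17711·10946 + 10946·6765 = 193864606 + 74049690 = 267914296.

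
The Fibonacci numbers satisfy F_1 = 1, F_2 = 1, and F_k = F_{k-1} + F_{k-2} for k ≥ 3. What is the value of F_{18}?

Iterating the recurrence up to F_{12} = 144 and F_{11} = 89:
F_{13} = F_{12} + F_{11} = 144 + 89 = 233
F_{14} = F_{13} + F_{12} = 233 + 144 = 377
F_{15} = F_{14} + F_{13} = 377 + 233 = 610
F_{16} = F_{15} + F_{14} = 610 + 377 = 987
F_{17} = F_{16} + F_{15} = 987 + 610 = 1597
F_{18} = F_{17} + F_{16} = 1597 + 987 = 2584

2584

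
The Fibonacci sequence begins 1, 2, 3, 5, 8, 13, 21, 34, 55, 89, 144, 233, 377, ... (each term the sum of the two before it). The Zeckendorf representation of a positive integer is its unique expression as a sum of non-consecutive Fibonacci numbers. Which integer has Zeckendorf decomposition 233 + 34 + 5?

272

233 + 34 + 5 = 272.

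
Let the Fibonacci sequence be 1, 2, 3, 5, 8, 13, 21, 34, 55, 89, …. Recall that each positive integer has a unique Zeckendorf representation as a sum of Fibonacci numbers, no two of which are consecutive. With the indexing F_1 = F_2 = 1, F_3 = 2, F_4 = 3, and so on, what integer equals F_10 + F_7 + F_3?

F_10 + F_7 + F_3 = 55 + 13 + 2 = 70.

70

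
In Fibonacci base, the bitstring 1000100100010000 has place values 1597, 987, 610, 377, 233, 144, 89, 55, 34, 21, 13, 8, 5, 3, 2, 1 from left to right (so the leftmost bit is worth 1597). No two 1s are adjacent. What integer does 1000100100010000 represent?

1893

Summing the place values of the 1 bits: 1597 + 233 + 55 + 8 = 1893.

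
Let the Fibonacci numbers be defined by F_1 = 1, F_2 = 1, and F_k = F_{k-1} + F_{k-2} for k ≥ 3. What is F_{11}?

Iterating the recurrence up to F_{5} = 5 and F_{4} = 3:
F_{6} = F_{5} + F_{4} = 5 + 3 = 8
F_{7} = F_{6} + F_{5} = 8 + 5 = 13
F_{8} = F_{7} + F_{6} = 13 + 8 = 21
F_{9} = F_{8} + F_{7} = 21 + 13 = 34
F_{10} = F_{9} + F_{8} = 34 + 21 = 55
F_{11} = F_{10} + F_{9} = 55 + 34 = 89

89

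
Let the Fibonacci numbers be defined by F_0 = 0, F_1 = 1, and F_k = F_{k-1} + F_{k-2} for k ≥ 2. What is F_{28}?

317811

Iterating the recurrence up to F_{21} = 10946 and F_{20} = 6765:
F_{22} = F_{21} + F_{20} = 10946 + 6765 = 17711
F_{23} = F_{22} + F_{21} = 17711 + 10946 = 28657
F_{24} = F_{23} + F_{22} = 28657 + 17711 = 46368
F_{25} = F_{24} + F_{23} = 46368 + 28657 = 75025
F_{26} = F_{25} + F_{24} = 75025 + 46368 = 121393
F_{27} = F_{26} + F_{25} = 121393 + 75025 = 196418
F_{28} = F_{27} + F_{26} = 196418 + 121393 = 317811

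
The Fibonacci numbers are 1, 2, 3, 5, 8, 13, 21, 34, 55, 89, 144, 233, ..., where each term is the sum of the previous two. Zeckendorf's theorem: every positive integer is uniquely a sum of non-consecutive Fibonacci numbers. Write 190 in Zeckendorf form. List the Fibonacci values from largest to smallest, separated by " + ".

144 + 34 + 8 + 3 + 1

Greedy algorithm:
190 − 144 = 46
46 − 34 = 12
12 − 8 = 4
4 − 3 = 1
1 − 1 = 0
So 190 = 144 + 34 + 8 + 3 + 1, with no two terms consecutive in the sequence.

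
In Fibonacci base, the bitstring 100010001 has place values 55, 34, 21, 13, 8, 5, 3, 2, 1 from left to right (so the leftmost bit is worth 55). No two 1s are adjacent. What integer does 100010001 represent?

64

Summing the place values of the 1 bits: 55 + 8 + 1 = 64.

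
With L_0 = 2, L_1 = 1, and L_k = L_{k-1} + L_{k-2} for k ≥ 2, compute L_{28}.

710647

Iterating the recurrence up to L_{21} = 24476 and L_{20} = 15127:
L_{22} = L_{21} + L_{20} = 24476 + 15127 = 39603
L_{23} = L_{22} + L_{21} = 39603 + 24476 = 64079
L_{24} = L_{23} + L_{22} = 64079 + 39603 = 103682
L_{25} = L_{24} + L_{23} = 103682 + 64079 = 167761
L_{26} = L_{25} + L_{24} = 167761 + 103682 = 271443
L_{27} = L_{26} + L_{25} = 271443 + 167761 = 439204
L_{28} = L_{27} + L_{26} = 439204 + 271443 = 710647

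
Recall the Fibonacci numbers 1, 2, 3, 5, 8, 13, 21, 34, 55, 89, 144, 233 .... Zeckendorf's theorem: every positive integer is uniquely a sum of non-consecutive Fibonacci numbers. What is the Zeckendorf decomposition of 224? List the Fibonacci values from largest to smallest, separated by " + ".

Greedy algorithm:
subtract 144 from 224: 80 remains
subtract 55 from 80: 25 remains
subtract 21 from 25: 4 remains
subtract 3 from 4: 1 remains
subtract 1 from 1: 0 remains
So 224 = 144 + 55 + 21 + 3 + 1, with no two terms consecutive in the sequence.

144 + 55 + 21 + 3 + 1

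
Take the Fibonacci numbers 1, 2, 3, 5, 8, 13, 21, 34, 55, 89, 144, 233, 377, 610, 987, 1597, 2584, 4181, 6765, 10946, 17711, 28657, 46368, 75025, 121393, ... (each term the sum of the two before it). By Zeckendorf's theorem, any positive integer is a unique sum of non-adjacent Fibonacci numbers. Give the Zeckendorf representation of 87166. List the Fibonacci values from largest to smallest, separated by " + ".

75025 + 10946 + 987 + 144 + 55 + 8 + 1

Repeatedly subtract the largest Fibonacci number that fits:
75025 ≤ 87166 < 121393, so take 75025; remainder 12141
10946 ≤ 12141 < 17711, so take 10946; remainder 1195
987 ≤ 1195 < 1597, so take 987; remainder 208
144 ≤ 208 < 233, so take 144; remainder 64
55 ≤ 64 < 89, so take 55; remainder 9
8 ≤ 9 < 13, so take 8; remainder 1
1 ≤ 1 < 2, so take 1; remainder 0
So 87166 = 75025 + 10946 + 987 + 144 + 55 + 8 + 1, with no two terms consecutive in the sequence.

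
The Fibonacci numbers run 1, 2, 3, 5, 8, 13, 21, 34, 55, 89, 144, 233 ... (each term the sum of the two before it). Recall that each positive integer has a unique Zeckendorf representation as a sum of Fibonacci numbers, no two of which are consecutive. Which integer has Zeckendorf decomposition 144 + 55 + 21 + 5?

225

144 + 55 + 21 + 5 = 225.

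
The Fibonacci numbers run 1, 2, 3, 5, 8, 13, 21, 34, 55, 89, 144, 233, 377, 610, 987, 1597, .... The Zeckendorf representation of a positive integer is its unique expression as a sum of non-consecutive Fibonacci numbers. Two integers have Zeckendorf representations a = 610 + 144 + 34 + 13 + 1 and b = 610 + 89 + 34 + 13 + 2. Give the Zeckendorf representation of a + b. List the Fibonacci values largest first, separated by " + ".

987 + 377 + 144 + 34 + 8

The two numbers are 802 and 748, so their sum is 1550.
largest Fibonacci ≤ 1550 is 987; 1550 − 987 = 563
largest Fibonacci ≤ 563 is 377; 563 − 377 = 186
largest Fibonacci ≤ 186 is 144; 186 − 144 = 42
largest Fibonacci ≤ 42 is 34; 42 − 34 = 8
largest Fibonacci ≤ 8 is 8; 8 − 8 = 0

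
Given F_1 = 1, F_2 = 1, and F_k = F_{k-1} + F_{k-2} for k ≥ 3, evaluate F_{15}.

610

Iterating the recurrence up to F_{9} = 34 and F_{8} = 21:
F_{10} = F_{9} + F_{8} = 34 + 21 = 55
F_{11} = F_{10} + F_{9} = 55 + 34 = 89
F_{12} = F_{11} + F_{10} = 89 + 55 = 144
F_{13} = F_{12} + F_{11} = 144 + 89 = 233
F_{14} = F_{13} + F_{12} = 233 + 144 = 377
F_{15} = F_{14} + F_{13} = 377 + 233 = 610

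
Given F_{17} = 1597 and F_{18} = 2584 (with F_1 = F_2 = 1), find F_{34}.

By the doubling identity F_{2k} = F_k(2F_{k+1} − F_k): F_{34} = 1597·(2·2584 − 1597) = 1597·3571 = 5702887.

5702887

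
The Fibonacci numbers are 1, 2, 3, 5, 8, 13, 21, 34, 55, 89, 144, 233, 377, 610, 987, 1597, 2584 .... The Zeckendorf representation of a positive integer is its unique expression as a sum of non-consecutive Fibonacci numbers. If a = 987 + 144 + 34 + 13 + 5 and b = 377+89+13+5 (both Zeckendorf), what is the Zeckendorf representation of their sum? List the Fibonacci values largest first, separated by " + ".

1597 + 55 + 13 + 2

The two numbers are 1183 and 484, so their sum is 1667.
1597 ≤ 1667 < 2584, so take 1597; remainder 70
55 ≤ 70 < 89, so take 55; remainder 15
13 ≤ 15 < 21, so take 13; remainder 2
2 ≤ 2 < 3, so take 2; remainder 0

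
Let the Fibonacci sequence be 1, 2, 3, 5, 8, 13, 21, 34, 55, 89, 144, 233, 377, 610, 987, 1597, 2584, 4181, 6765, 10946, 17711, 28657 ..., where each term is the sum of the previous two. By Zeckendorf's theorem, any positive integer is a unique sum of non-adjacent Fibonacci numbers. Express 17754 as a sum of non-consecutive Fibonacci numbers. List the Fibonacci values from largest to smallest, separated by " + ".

17711 + 34 + 8 + 1

Repeatedly subtract the largest Fibonacci number that fits:
largest Fibonacci ≤ 17754 is 17711; 17754 − 17711 = 43
largest Fibonacci ≤ 43 is 34; 43 − 34 = 9
largest Fibonacci ≤ 9 is 8; 9 − 8 = 1
largest Fibonacci ≤ 1 is 1; 1 − 1 = 0
So 17754 = 17711 + 34 + 8 + 1, with no two terms consecutive in the sequence.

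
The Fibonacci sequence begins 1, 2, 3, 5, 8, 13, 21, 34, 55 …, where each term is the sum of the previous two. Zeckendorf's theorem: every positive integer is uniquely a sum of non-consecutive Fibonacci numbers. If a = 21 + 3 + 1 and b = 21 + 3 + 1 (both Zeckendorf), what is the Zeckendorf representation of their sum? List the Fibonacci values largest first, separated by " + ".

34 + 13 + 3

The two numbers are 25 and 25, so their sum is 50.
Greedy algorithm:
50 − 34 = 16
16 − 13 = 3
3 − 3 = 0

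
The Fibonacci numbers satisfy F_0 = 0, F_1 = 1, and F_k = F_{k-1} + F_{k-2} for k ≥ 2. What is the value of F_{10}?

Iterating the recurrence up to F_{6} = 8 and F_{5} = 5:
F_{7} = F_{6} + F_{5} = 8 + 5 = 13
F_{8} = F_{7} + F_{6} = 13 + 8 = 21
F_{9} = F_{8} + F_{7} = 21 + 13 = 34
F_{10} = F_{9} + F_{8} = 34 + 21 = 55

55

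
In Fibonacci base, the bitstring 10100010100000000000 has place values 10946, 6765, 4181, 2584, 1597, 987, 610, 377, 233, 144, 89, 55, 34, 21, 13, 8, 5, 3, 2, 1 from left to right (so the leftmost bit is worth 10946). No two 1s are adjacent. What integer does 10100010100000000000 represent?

Summing the place values of the 1 bits: 10946 + 4181 + 610 + 233 = 15970.

15970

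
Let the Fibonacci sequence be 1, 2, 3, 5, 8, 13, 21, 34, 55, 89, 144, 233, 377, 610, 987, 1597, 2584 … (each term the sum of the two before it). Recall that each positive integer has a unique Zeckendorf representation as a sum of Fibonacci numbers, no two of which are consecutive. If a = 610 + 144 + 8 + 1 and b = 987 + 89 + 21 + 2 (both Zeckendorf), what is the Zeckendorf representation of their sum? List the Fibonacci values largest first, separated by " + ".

The two numbers are 763 and 1099, so their sum is 1862.
Greedy algorithm:
take 1597 (≤ 1862); 1862 − 1597 = 265
take 233 (≤ 265); 265 − 233 = 32
take 21 (≤ 32); 32 − 21 = 11
take 8 (≤ 11); 11 − 8 = 3
take 3 (≤ 3); 3 − 3 = 0

1597 + 233 + 21 + 8 + 3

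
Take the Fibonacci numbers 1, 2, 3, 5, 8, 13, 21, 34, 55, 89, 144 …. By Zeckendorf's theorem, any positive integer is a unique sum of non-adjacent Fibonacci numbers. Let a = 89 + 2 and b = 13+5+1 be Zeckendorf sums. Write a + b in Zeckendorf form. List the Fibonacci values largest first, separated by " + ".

The two numbers are 91 and 19, so their sum is 110.
Greedy algorithm:
110 − 89 = 21
21 − 21 = 0

89 + 21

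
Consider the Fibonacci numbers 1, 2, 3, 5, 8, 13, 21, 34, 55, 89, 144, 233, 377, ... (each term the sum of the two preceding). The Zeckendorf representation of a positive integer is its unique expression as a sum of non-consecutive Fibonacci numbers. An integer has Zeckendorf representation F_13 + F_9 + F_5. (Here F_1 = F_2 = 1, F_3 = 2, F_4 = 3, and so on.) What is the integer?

F_13 + F_9 + F_5 = 233 + 34 + 5 = 272.

272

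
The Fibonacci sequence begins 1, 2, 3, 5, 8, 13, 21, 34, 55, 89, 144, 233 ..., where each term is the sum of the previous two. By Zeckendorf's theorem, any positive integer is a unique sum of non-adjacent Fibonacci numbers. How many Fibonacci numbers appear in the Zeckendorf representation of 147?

Greedily peel off the largest Fibonacci term at each step:
147 − 144 = 3
3 − 3 = 0
147 = 144 + 3, which has 2 terms.

2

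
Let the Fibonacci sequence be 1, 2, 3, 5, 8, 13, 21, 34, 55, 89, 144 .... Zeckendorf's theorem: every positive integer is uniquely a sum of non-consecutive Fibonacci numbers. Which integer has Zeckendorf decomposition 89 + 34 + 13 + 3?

139

89 + 34 + 13 + 3 = 139.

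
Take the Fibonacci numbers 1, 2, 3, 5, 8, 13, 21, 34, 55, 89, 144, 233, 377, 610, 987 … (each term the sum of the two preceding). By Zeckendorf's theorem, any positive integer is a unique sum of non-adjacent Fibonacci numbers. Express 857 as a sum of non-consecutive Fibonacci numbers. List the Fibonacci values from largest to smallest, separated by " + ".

610 + 233 + 13 + 1

Greedily peel off the largest Fibonacci term at each step:
857 − 610 = 247
247 − 233 = 14
14 − 13 = 1
1 − 1 = 0
So 857 = 610 + 233 + 13 + 1, with no two terms consecutive in the sequence.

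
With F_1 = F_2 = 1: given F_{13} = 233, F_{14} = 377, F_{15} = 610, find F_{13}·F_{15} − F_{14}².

1

233·610 − 377² = 142130 − 142129 = 1. (Cassini's identity: F_{k−1}F_{k+1} − F_k² = (−1)^k.)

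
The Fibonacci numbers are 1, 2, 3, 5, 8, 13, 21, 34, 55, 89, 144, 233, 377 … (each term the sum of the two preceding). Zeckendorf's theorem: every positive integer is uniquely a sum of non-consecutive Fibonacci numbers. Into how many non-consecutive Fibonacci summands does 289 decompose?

289 − 233 = 56
56 − 55 = 1
1 − 1 = 0
289 = 233 + 55 + 1, which has 3 terms.

3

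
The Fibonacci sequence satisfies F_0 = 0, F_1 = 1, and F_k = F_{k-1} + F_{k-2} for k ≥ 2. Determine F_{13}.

Iterating the recurrence up to F_{9} = 34 and F_{8} = 21:
F_{10} = F_{9} + F_{8} = 34 + 21 = 55
F_{11} = F_{10} + F_{9} = 55 + 34 = 89
F_{12} = F_{11} + F_{10} = 89 + 55 = 144
F_{13} = F_{12} + F_{11} = 144 + 89 = 233

233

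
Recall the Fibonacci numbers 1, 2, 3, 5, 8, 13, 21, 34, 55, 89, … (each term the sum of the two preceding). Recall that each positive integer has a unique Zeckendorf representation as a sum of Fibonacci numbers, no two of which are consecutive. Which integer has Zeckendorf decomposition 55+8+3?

66

55+8+3 = 66.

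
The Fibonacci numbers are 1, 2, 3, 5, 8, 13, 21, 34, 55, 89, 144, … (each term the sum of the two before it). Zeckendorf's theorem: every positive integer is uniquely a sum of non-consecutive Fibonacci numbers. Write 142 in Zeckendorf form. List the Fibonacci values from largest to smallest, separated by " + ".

89 ≤ 142 < 144, so take 89; remainder 53
34 ≤ 53 < 55, so take 34; remainder 19
13 ≤ 19 < 21, so take 13; remainder 6
5 ≤ 6 < 8, so take 5; remainder 1
1 ≤ 1 < 2, so take 1; remainder 0
So 142 = 89 + 34 + 13 + 5 + 1, with no two terms consecutive in the sequence.

89 + 34 + 13 + 5 + 1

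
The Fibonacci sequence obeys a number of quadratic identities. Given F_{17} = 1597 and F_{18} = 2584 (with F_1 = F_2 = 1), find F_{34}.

5702887

By the doubling identity F_{2k} = F_k(2F_{k+1} − F_k): F_{34} = 1597·(2·2584 − 1597) = 1597·3571 = 5702887.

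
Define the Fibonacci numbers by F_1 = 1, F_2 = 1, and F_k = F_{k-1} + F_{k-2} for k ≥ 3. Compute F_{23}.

Iterating the recurrence up to F_{17} = 1597 and F_{16} = 987:
F_{18} = F_{17} + F_{16} = 1597 + 987 = 2584
F_{19} = F_{18} + F_{17} = 2584 + 1597 = 4181
F_{20} = F_{19} + F_{18} = 4181 + 2584 = 6765
F_{21} = F_{20} + F_{19} = 6765 + 4181 = 10946
F_{22} = F_{21} + F_{20} = 10946 + 6765 = 17711
F_{23} = F_{22} + F_{21} = 17711 + 10946 = 28657

28657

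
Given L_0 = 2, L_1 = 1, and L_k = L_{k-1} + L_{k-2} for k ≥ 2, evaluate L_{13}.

Iterating the recurrence up to L_{7} = 29 and L_{6} = 18:
L_{8} = L_{7} + L_{6} = 29 + 18 = 47
L_{9} = L_{8} + L_{7} = 47 + 29 = 76
L_{10} = L_{9} + L_{8} = 76 + 47 = 123
L_{11} = L_{10} + L_{9} = 123 + 76 = 199
L_{12} = L_{11} + L_{10} = 199 + 123 = 322
L_{13} = L_{12} + L_{11} = 322 + 199 = 521

521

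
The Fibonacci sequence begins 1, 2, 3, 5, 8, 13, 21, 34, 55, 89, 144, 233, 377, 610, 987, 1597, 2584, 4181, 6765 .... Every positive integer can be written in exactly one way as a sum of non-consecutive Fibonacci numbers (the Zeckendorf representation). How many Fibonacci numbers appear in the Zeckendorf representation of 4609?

largest Fibonacci ≤ 4609 is 4181; 4609 − 4181 = 428
largest Fibonacci ≤ 428 is 377; 428 − 377 = 51
largest Fibonacci ≤ 51 is 34; 51 − 34 = 17
largest Fibonacci ≤ 17 is 13; 17 − 13 = 4
largest Fibonacci ≤ 4 is 3; 4 − 3 = 1
largest Fibonacci ≤ 1 is 1; 1 − 1 = 0
4609 = 4181 + 377 + 34 + 13 + 3 + 1, which has 6 terms.

6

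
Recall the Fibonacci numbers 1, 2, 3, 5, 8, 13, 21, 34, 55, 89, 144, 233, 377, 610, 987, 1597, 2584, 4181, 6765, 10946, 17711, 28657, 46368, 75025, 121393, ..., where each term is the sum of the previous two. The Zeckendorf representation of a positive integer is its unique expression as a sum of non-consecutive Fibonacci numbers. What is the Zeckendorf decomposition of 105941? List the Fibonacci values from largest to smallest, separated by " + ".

75025 + 28657 + 1597 + 610 + 34 + 13 + 5

Greedily peel off the largest Fibonacci term at each step:
subtract 75025 from 105941: 30916 remains
subtract 28657 from 30916: 2259 remains
subtract 1597 from 2259: 662 remains
subtract 610 from 662: 52 remains
subtract 34 from 52: 18 remains
subtract 13 from 18: 5 remains
subtract 5 from 5: 0 remains
So 105941 = 75025 + 28657 + 1597 + 610 + 34 + 13 + 5, with no two terms consecutive in the sequence.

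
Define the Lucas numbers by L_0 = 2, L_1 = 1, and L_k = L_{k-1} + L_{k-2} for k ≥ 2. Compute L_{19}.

9349

Iterating the recurrence up to L_{11} = 199 and L_{10} = 123:
L_{12} = L_{11} + L_{10} = 199 + 123 = 322
L_{13} = L_{12} + L_{11} = 322 + 199 = 521
L_{14} = L_{13} + L_{12} = 521 + 322 = 843
L_{15} = L_{14} + L_{13} = 843 + 521 = 1364
L_{16} = L_{15} + L_{14} = 1364 + 843 = 2207
L_{17} = L_{16} + L_{15} = 2207 + 1364 = 3571
L_{18} = L_{17} + L_{16} = 3571 + 2207 = 5778
L_{19} = L_{18} + L_{17} = 5778 + 3571 = 9349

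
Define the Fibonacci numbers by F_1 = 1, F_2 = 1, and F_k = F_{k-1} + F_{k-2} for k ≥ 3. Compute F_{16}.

987

Iterating the recurrence up to F_{9} = 34 and F_{8} = 21:
F_{10} = F_{9} + F_{8} = 34 + 21 = 55
F_{11} = F_{10} + F_{9} = 55 + 34 = 89
F_{12} = F_{11} + F_{10} = 89 + 55 = 144
F_{13} = F_{12} + F_{11} = 144 + 89 = 233
F_{14} = F_{13} + F_{12} = 233 + 144 = 377
F_{15} = F_{14} + F_{13} = 377 + 233 = 610
F_{16} = F_{15} + F_{14} = 610 + 377 = 987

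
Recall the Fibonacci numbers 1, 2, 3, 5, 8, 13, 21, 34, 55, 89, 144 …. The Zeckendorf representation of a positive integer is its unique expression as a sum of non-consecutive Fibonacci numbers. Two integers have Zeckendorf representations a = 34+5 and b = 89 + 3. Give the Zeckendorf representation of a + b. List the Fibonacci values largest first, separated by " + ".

The two numbers are 39 and 92, so their sum is 131.
Repeatedly subtract the largest Fibonacci number that fits:
89 ≤ 131 < 144, so take 89; remainder 42
34 ≤ 42 < 55, so take 34; remainder 8
8 ≤ 8 < 13, so take 8; remainder 0

89 + 34 + 8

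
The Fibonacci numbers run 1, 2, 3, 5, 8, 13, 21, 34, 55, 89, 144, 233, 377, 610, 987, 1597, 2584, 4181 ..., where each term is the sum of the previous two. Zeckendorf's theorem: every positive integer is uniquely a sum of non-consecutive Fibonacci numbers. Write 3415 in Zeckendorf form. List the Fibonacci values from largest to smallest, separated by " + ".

2584 + 610 + 144 + 55 + 21 + 1

Greedily peel off the largest Fibonacci term at each step:
2584 ≤ 3415 < 4181, so take 2584; remainder 831
610 ≤ 831 < 987, so take 610; remainder 221
144 ≤ 221 < 233, so take 144; remainder 77
55 ≤ 77 < 89, so take 55; remainder 22
21 ≤ 22 < 34, so take 21; remainder 1
1 ≤ 1 < 2, so take 1; remainder 0
So 3415 = 2584 + 610 + 144 + 55 + 21 + 1, with no two terms consecutive in the sequence.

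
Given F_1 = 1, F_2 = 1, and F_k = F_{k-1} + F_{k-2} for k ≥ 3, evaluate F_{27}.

196418

Iterating the recurrence up to F_{20} = 6765 and F_{19} = 4181:
F_{21} = F_{20} + F_{19} = 6765 + 4181 = 10946
F_{22} = F_{21} + F_{20} = 10946 + 6765 = 17711
F_{23} = F_{22} + F_{21} = 17711 + 10946 = 28657
F_{24} = F_{23} + F_{22} = 28657 + 17711 = 46368
F_{25} = F_{24} + F_{23} = 46368 + 28657 = 75025
F_{26} = F_{25} + F_{24} = 75025 + 46368 = 121393
F_{27} = F_{26} + F_{25} = 121393 + 75025 = 196418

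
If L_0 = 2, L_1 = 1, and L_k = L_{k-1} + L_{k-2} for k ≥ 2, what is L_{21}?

24476

Iterating the recurrence up to L_{17} = 3571 and L_{16} = 2207:
L_{18} = L_{17} + L_{16} = 3571 + 2207 = 5778
L_{19} = L_{18} + L_{17} = 5778 + 3571 = 9349
L_{20} = L_{19} + L_{18} = 9349 + 5778 = 15127
L_{21} = L_{20} + L_{19} = 15127 + 9349 = 24476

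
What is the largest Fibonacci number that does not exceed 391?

377 ≤ 391 < 610, so the largest Fibonacci number not exceeding 391 is 377.

377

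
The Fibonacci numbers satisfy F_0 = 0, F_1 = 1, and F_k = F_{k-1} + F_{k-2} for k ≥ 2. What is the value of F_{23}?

Iterating the recurrence up to F_{16} = 987 and F_{15} = 610:
F_{17} = F_{16} + F_{15} = 987 + 610 = 1597
F_{18} = F_{17} + F_{16} = 1597 + 987 = 2584
F_{19} = F_{18} + F_{17} = 2584 + 1597 = 4181
F_{20} = F_{19} + F_{18} = 4181 + 2584 = 6765
F_{21} = F_{20} + F_{19} = 6765 + 4181 = 10946
F_{22} = F_{21} + F_{20} = 10946 + 6765 = 17711
F_{23} = F_{22} + F_{21} = 17711 + 10946 = 28657

28657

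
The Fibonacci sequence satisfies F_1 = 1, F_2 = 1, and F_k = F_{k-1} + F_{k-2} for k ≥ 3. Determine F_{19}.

4181

Iterating the recurrence up to F_{13} = 233 and F_{12} = 144:
F_{14} = F_{13} + F_{12} = 233 + 144 = 377
F_{15} = F_{14} + F_{13} = 377 + 233 = 610
F_{16} = F_{15} + F_{14} = 610 + 377 = 987
F_{17} = F_{16} + F_{15} = 987 + 610 = 1597
F_{18} = F_{17} + F_{16} = 1597 + 987 = 2584
F_{19} = F_{18} + F_{17} = 2584 + 1597 = 4181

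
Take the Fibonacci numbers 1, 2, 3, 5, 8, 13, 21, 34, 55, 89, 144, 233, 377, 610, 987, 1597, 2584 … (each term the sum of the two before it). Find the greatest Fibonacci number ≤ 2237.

1597

1597 ≤ 2237 < 2584, so the largest Fibonacci number not exceeding 2237 is 1597.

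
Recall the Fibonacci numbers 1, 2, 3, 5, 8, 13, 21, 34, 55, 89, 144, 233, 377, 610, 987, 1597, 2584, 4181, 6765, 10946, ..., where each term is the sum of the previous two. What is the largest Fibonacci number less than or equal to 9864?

6765

6765 ≤ 9864 < 10946, so the largest Fibonacci number not exceeding 9864 is 6765.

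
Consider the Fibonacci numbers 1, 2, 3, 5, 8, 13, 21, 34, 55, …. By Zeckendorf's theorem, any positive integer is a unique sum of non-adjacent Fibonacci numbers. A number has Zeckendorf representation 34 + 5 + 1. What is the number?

34 + 5 + 1 = 40.

40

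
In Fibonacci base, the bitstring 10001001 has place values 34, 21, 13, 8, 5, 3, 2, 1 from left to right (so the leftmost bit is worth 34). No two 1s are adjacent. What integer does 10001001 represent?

40

Summing the place values of the 1 bits: 34 + 5 + 1 = 40.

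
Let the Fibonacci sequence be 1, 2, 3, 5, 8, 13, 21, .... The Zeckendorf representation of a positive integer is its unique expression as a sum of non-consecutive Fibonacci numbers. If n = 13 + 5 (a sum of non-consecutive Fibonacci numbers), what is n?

18

13 + 5 = 18.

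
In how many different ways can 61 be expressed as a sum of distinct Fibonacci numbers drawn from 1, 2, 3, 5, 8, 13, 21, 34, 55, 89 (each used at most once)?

Starting from the Zeckendorf form and repeatedly splitting a term F_k into F_{k−1} + F_{k−2} (when neither is already used) reaches every representation.
61 = 55+5+1 = 55+3+2+1 = 34+21+5+1 = … (3 more), for 6 in all.

6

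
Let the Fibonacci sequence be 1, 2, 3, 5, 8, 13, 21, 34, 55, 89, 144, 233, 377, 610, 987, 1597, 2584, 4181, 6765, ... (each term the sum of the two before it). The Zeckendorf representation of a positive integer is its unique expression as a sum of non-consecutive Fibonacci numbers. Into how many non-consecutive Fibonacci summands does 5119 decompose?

Repeatedly subtract the largest Fibonacci number that fits:
5119 − 4181 = 938
938 − 610 = 328
328 − 233 = 95
95 − 89 = 6
6 − 5 = 1
1 − 1 = 0
5119 = 4181 + 610 + 233 + 89 + 5 + 1, which has 6 terms.

6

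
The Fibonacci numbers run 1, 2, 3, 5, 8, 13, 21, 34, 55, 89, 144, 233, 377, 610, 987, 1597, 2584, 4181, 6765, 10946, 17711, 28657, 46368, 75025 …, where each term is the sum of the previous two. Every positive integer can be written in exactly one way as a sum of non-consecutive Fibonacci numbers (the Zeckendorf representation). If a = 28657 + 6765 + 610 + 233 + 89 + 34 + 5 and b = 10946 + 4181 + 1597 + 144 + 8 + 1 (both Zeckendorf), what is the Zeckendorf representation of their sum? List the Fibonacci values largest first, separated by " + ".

46368 + 6765 + 89 + 34 + 13 + 1

The two numbers are 36393 and 16877, so their sum is 53270.
take 46368 (≤ 53270); 53270 − 46368 = 6902
take 6765 (≤ 6902); 6902 − 6765 = 137
take 89 (≤ 137); 137 − 89 = 48
take 34 (≤ 48); 48 − 34 = 14
take 13 (≤ 14); 14 − 13 = 1
take 1 (≤ 1); 1 − 1 = 0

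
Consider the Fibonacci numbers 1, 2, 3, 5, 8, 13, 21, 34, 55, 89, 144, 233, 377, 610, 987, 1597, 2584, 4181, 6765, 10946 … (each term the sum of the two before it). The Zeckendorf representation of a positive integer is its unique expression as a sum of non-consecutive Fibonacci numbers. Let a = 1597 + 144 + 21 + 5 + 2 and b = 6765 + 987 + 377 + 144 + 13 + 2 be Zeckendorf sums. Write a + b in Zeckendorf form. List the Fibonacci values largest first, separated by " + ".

6765 + 2584 + 610 + 89 + 8 + 1

The two numbers are 1769 and 8288, so their sum is 10057.
Repeatedly subtract the largest Fibonacci number that fits:
10057 − 6765 = 3292
3292 − 2584 = 708
708 − 610 = 98
98 − 89 = 9
9 − 8 = 1
1 − 1 = 0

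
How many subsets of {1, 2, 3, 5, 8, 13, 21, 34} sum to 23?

23 = 21+2 = 13+8+2 = 13+5+3+2 — 3 representations.

3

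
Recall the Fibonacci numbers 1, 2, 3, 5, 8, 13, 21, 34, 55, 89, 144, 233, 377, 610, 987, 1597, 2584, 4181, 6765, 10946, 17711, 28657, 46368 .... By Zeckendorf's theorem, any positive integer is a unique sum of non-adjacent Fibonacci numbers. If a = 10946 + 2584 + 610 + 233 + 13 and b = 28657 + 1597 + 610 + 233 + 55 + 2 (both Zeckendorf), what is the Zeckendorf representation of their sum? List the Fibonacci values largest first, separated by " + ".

The two numbers are 14386 and 31154, so their sum is 45540.
Greedy algorithm:
28657 ≤ 45540 < 46368, so take 28657; remainder 16883
10946 ≤ 16883 < 17711, so take 10946; remainder 5937
4181 ≤ 5937 < 6765, so take 4181; remainder 1756
1597 ≤ 1756 < 2584, so take 1597; remainder 159
144 ≤ 159 < 233, so take 144; remainder 15
13 ≤ 15 < 21, so take 13; remainder 2
2 ≤ 2 < 3, so take 2; remainder 0

28657 + 10946 + 4181 + 1597 + 144 + 13 + 2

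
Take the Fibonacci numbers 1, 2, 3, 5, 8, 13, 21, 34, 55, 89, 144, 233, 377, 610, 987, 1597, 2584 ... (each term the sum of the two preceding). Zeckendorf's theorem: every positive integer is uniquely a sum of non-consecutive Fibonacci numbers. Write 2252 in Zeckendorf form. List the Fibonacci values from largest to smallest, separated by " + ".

Greedy algorithm:
1597 ≤ 2252 < 2584, so take 1597; remainder 655
610 ≤ 655 < 987, so take 610; remainder 45
34 ≤ 45 < 55, so take 34; remainder 11
8 ≤ 11 < 13, so take 8; remainder 3
3 ≤ 3 < 5, so take 3; remainder 0
So 2252 = 1597 + 610 + 34 + 8 + 3, with no two terms consecutive in the sequence.

1597 + 610 + 34 + 8 + 3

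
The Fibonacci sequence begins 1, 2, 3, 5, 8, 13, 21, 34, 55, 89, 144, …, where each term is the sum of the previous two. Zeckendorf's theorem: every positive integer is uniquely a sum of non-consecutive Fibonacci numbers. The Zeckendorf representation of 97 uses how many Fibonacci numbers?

89 ≤ 97 < 144, so take 89; remainder 8
8 ≤ 8 < 13, so take 8; remainder 0
97 = 89 + 8, which has 2 terms.

2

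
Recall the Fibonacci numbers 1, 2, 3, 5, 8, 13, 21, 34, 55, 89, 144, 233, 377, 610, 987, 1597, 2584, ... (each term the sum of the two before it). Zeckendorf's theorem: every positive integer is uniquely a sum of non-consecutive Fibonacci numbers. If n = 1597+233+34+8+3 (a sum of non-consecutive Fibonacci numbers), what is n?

1875

1597+233+34+8+3 = 1875.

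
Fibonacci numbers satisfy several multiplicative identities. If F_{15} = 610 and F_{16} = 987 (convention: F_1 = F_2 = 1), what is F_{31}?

By F_{2k+1} = F_k² + F_{k+1}²: F_{31} = 610² + 987² = 372100 + 974169 = 1346269.

1346269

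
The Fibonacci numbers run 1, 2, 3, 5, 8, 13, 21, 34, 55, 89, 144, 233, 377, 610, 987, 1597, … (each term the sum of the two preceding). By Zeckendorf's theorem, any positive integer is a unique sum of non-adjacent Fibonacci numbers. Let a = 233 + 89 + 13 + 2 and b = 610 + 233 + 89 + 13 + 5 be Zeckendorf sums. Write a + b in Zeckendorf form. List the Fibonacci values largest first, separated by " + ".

The two numbers are 337 and 950, so their sum is 1287.
Greedy algorithm:
987 ≤ 1287 < 1597, so take 987; remainder 300
233 ≤ 300 < 377, so take 233; remainder 67
55 ≤ 67 < 89, so take 55; remainder 12
8 ≤ 12 < 13, so take 8; remainder 4
3 ≤ 4 < 5, so take 3; remainder 1
1 ≤ 1 < 2, so take 1; remainder 0

987 + 233 + 55 + 8 + 3 + 1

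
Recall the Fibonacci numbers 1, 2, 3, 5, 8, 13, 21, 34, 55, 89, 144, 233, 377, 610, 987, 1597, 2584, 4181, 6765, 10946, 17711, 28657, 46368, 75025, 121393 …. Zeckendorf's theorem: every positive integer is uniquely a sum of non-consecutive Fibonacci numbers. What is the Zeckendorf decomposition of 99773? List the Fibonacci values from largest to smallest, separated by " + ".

75025 ≤ 99773 < 121393, so take 75025; remainder 24748
17711 ≤ 24748 < 28657, so take 17711; remainder 7037
6765 ≤ 7037 < 10946, so take 6765; remainder 272
233 ≤ 272 < 377, so take 233; remainder 39
34 ≤ 39 < 55, so take 34; remainder 5
5 ≤ 5 < 8, so take 5; remainder 0
So 99773 = 75025 + 17711 + 6765 + 233 + 34 + 5, with no two terms consecutive in the sequence.

75025 + 17711 + 6765 + 233 + 34 + 5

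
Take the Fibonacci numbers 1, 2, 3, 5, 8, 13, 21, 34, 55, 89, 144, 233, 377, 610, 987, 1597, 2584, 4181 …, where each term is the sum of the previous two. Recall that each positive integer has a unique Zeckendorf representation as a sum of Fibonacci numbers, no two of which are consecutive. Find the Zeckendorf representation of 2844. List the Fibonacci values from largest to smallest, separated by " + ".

largest Fibonacci ≤ 2844 is 2584; 2844 − 2584 = 260
largest Fibonacci ≤ 260 is 233; 260 − 233 = 27
largest Fibonacci ≤ 27 is 21; 27 − 21 = 6
largest Fibonacci ≤ 6 is 5; 6 − 5 = 1
largest Fibonacci ≤ 1 is 1; 1 − 1 = 0
So 2844 = 2584 + 233 + 21 + 5 + 1, with no two terms consecutive in the sequence.

2584 + 233 + 21 + 5 + 1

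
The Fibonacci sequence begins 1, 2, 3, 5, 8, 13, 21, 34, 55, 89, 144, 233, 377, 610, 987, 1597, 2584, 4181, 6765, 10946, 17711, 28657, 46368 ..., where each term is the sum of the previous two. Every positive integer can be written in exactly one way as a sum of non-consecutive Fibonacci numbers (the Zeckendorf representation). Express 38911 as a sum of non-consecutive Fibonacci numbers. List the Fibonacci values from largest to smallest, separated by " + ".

take 28657 (≤ 38911); 38911 − 28657 = 10254
take 6765 (≤ 10254); 10254 − 6765 = 3489
take 2584 (≤ 3489); 3489 − 2584 = 905
take 610 (≤ 905); 905 − 610 = 295
take 233 (≤ 295); 295 − 233 = 62
take 55 (≤ 62); 62 − 55 = 7
take 5 (≤ 7); 7 − 5 = 2
take 2 (≤ 2); 2 − 2 = 0
So 38911 = 28657 + 6765 + 2584 + 610 + 233 + 55 + 5 + 2, with no two terms consecutive in the sequence.

28657 + 6765 + 2584 + 610 + 233 + 55 + 5 + 2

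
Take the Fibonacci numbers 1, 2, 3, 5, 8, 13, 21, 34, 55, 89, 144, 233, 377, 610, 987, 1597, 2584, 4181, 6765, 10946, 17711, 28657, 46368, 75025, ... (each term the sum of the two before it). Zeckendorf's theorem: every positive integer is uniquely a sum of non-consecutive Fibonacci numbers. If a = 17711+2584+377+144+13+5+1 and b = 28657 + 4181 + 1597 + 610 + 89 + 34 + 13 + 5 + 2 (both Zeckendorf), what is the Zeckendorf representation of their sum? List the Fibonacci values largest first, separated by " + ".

46368 + 6765 + 2584 + 233 + 55 + 13 + 5

The two numbers are 20835 and 35188, so their sum is 56023.
largest Fibonacci ≤ 56023 is 46368; 56023 − 46368 = 9655
largest Fibonacci ≤ 9655 is 6765; 9655 − 6765 = 2890
largest Fibonacci ≤ 2890 is 2584; 2890 − 2584 = 306
largest Fibonacci ≤ 306 is 233; 306 − 233 = 73
largest Fibonacci ≤ 73 is 55; 73 − 55 = 18
largest Fibonacci ≤ 18 is 13; 18 − 13 = 5
largest Fibonacci ≤ 5 is 5; 5 − 5 = 0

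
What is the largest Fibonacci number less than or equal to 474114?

317811

317811 ≤ 474114 < 514229, so the largest Fibonacci number not exceeding 474114 is 317811.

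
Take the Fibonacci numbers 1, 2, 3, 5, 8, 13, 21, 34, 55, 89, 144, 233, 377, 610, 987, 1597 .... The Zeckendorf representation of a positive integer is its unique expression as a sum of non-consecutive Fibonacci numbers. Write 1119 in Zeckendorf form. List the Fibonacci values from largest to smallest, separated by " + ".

987 + 89 + 34 + 8 + 1

take 987 (≤ 1119); 1119 − 987 = 132
take 89 (≤ 132); 132 − 89 = 43
take 34 (≤ 43); 43 − 34 = 9
take 8 (≤ 9); 9 − 8 = 1
take 1 (≤ 1); 1 − 1 = 0
So 1119 = 987 + 89 + 34 + 8 + 1, with no two terms consecutive in the sequence.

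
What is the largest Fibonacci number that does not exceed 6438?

4181 ≤ 6438 < 6765, so the largest Fibonacci number not exceeding 6438 is 4181.

4181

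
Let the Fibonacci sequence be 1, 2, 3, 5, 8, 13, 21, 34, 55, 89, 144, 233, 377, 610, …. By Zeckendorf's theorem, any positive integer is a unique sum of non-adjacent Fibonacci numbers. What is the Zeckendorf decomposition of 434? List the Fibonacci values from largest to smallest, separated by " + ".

377 + 55 + 2

Greedy algorithm:
434 − 377 = 57
57 − 55 = 2
2 − 2 = 0
So 434 = 377 + 55 + 2, with no two terms consecutive in the sequence.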